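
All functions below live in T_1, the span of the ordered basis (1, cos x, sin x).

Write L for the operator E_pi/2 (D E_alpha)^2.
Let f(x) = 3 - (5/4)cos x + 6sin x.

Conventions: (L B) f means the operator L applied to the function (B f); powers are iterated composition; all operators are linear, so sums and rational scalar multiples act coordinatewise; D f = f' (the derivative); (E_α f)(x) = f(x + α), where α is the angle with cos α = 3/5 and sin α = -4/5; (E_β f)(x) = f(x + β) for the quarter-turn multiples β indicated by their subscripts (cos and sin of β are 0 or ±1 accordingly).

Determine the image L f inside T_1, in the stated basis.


g(x) = (72/25)cos x - (541/100)sin x

E_alpha f = 3 - (111/20)cos x + (13/5)sin x
D E_alpha f = (13/5)cos x + (111/20)sin x
E_alpha (D E_alpha) f = -(72/25)cos x + (541/100)sin x
D E_alpha (D E_alpha) f = (541/100)cos x + (72/25)sin x
E_pi/2 (D E_alpha)^2 f = (72/25)cos x - (541/100)sin x


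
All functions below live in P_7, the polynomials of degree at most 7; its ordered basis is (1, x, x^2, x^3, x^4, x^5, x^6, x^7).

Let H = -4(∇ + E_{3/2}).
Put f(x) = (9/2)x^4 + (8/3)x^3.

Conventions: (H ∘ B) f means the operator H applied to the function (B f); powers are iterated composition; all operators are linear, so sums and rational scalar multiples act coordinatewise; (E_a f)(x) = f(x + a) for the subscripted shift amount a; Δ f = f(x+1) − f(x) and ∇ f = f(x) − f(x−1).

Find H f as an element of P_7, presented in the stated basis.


∇ f = 18x^3 - 19x^2 + 10x - 11/6
E_{3/2} f = (9/2)x^4 + (89/3)x^3 + (291/4)x^2 + (315/4)x + 1017/32
(∇ + E_{3/2}) f = (9/2)x^4 + (143/3)x^3 + (215/4)x^2 + (355/4)x + 2875/96
(-4(∇ + E_{3/2})) f = -18x^4 - (572/3)x^3 - 215x^2 - 355x - 2875/24

the image equals g(x) = -18x^4 - (572/3)x^3 - 215x^2 - 355x - 2875/24


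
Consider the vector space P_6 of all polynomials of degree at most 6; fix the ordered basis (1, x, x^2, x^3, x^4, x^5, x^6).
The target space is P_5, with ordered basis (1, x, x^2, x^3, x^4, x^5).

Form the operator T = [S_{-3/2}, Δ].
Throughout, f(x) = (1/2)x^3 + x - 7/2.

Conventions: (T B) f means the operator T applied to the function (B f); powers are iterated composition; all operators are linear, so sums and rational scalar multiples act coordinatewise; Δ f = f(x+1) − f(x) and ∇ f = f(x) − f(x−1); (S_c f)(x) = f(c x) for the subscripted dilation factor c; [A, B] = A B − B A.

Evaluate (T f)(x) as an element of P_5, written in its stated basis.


g(x) = (135/16)x^2 + (45/16)x + 75/16

Δ f = (3/2)x^2 + (3/2)x + 3/2
S_{-3/2} Δ f = (27/8)x^2 - (9/4)x + 3/2
S_{-3/2} f = -(27/16)x^3 - (3/2)x - 7/2
Δ S_{-3/2} f = -(81/16)x^2 - (81/16)x - 51/16
[S_{-3/2}, Δ] f = (135/16)x^2 + (45/16)x + 75/16


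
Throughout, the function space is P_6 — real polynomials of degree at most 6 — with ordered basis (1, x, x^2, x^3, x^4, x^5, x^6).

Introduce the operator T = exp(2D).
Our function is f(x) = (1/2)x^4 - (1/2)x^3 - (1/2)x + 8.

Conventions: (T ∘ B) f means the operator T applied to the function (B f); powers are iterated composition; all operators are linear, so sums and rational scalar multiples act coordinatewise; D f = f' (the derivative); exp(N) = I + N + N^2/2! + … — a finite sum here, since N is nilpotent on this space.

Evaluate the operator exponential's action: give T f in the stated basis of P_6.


order-1 term: 4x^3 - 3x^2 - 1
order-2 term: 12x^2 - 6x
order-3 term: 16x - 4
order-4 term: 8
the series for exp(2D) f terminates at order 4
exp(2D) f = (1/2)x^4 + (7/2)x^3 + 9x^2 + (19/2)x + 11

the image equals g(x) = (1/2)x^4 + (7/2)x^3 + 9x^2 + (19/2)x + 11


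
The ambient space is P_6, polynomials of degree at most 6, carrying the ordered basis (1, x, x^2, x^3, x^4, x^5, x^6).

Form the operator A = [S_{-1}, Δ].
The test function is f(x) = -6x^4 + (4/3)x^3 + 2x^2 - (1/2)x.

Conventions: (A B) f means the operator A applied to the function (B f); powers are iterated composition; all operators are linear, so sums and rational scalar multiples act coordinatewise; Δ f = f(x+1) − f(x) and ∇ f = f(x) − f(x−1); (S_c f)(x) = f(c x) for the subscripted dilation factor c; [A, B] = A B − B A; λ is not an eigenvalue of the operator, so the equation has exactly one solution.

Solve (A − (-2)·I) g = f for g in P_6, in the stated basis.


the result is g(x) = -3x^4 - (34/3)x^3 + 35x^2 + (231/4)x - 557/12

write g with unknown coordinates in the stated basis and equate coefficients in (A − (-2)·I) g = f
solving from the highest basis element down gives g = -3x^4 - (34/3)x^3 + 35x^2 + (231/4)x - 557/12
check: A g = 24x^3 - 68x^2 - 116x + 557/6
so A g − (-2)·g = -6x^4 + (4/3)x^3 + 2x^2 - (1/2)x = f ✓


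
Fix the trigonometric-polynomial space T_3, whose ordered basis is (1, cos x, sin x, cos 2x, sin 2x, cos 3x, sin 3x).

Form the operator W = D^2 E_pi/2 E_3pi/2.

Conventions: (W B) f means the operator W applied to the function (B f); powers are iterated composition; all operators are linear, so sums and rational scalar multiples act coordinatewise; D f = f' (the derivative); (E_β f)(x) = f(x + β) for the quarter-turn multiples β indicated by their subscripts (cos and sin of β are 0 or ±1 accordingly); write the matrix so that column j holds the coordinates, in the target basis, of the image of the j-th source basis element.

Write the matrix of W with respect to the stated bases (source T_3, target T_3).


the matrix is [[0, 0, 0, 0, 0, 0, 0]; [0, -1, 0, 0, 0, 0, 0]; [0, 0, -1, 0, 0, 0, 0]; [0, 0, 0, -4, 0, 0, 0]; [0, 0, 0, 0, -4, 0, 0]; [0, 0, 0, 0, 0, -9, 0]; [0, 0, 0, 0, 0, 0, -9]] (rows listed top to bottom)

image of 1: 0
image of cos x: -cos x
image of sin x: -sin x
image of cos 2x: -4cos 2x
image of sin 2x: -4sin 2x
image of cos 3x: -9cos 3x
image of sin 3x: -9sin 3x
each image's coordinates form column j of the matrix


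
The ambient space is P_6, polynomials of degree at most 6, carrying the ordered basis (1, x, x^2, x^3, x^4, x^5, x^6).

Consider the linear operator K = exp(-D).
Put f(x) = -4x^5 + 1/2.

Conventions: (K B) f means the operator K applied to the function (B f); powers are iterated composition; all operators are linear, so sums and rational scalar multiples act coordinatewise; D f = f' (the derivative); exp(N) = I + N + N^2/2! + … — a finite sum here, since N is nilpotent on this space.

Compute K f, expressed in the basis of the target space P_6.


the result is g(x) = -4x^5 + 20x^4 - 40x^3 + 40x^2 - 20x + 9/2

order-1 term: 20x^4
order-2 term: -40x^3
order-3 term: 40x^2
order-4 term: -20x
order-5 term: 4
the series for exp(-D) f terminates at order 5
exp(-D) f = -4x^5 + 20x^4 - 40x^3 + 40x^2 - 20x + 9/2


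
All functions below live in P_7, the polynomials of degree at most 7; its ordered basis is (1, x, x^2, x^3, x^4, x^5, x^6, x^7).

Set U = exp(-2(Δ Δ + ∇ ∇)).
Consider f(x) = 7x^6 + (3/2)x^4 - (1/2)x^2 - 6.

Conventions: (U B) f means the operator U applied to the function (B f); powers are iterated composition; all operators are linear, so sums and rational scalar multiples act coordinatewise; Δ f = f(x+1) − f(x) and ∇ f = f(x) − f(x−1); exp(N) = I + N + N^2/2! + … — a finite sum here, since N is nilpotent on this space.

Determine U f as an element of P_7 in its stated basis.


order-1 term: -840x^4 - 5952x^2 - 1816
order-2 term: 20160x^2 + 47328
order-3 term: -53760
the series for exp(-2(Δ Δ + ∇ ∇)) f terminates at order 3
exp(-2(Δ Δ + ∇ ∇)) f = 7x^6 - (1677/2)x^4 + (28415/2)x^2 - 8254

the image equals g(x) = 7x^6 - (1677/2)x^4 + (28415/2)x^2 - 8254


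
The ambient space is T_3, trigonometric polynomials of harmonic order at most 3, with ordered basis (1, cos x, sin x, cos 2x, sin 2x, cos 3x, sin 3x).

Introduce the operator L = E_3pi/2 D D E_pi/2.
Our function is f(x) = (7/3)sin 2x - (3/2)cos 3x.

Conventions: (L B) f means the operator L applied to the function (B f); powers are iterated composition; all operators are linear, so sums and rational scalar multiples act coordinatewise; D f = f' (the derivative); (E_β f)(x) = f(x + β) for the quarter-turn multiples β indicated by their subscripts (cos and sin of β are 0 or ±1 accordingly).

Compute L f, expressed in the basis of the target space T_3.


E_pi/2 f = -(7/3)sin 2x - (3/2)sin 3x
D E_pi/2 f = -(14/3)cos 2x - (9/2)cos 3x
D (D E_pi/2) f = (28/3)sin 2x + (27/2)sin 3x
E_3pi/2 D (D E_pi/2) f = -(28/3)sin 2x + (27/2)cos 3x

the result is g(x) = -(28/3)sin 2x + (27/2)cos 3x


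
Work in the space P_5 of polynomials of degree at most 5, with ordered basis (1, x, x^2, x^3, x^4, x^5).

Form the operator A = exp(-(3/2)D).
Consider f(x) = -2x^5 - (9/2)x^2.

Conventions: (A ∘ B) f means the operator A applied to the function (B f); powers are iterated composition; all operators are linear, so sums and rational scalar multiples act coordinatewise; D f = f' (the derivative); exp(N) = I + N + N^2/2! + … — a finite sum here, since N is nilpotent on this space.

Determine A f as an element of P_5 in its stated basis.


g(x) = -2x^5 + 15x^4 - 45x^3 + 63x^2 - (297/8)x + 81/16

order-1 term: 15x^4 + (27/2)x
order-2 term: -45x^3 - 81/8
order-3 term: (135/2)x^2
order-4 term: -(405/8)x
order-5 term: 243/16
the series for exp(-(3/2)D) f terminates at order 5
exp(-(3/2)D) f = -2x^5 + 15x^4 - 45x^3 + 63x^2 - (297/8)x + 81/16


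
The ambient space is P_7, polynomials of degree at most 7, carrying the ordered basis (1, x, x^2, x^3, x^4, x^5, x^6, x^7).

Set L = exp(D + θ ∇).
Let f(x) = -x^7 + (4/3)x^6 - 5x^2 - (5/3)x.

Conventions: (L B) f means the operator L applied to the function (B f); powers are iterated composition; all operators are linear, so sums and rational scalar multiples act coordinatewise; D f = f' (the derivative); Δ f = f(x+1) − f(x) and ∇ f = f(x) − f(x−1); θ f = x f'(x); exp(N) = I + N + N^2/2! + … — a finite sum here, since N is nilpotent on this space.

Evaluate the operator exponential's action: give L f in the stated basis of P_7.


order-1 term: -49x^6 + 153x^5 - 220x^4 + 185x^3 - 82x^2 - 5x - 5/3
order-2 term: -882x^5 + (6765/2)x^4 - 5525x^3 + (8835/2)x^2 - 1411x - 5/2
order-3 term: -7350x^4 + 26860x^3 - 35985x^2 + 17395x - 1411/3
order-4 term: -29400x^3 + 82485x^2 - 63480x + 17395/4
order-5 term: -52920x^2 + 83628x - 12696
order-6 term: -35280x + 13938
order-7 term: -5040
the series for exp(D + θ ∇) f terminates at order 7
exp(D + θ ∇) f = -x^7 - (143/3)x^6 - 729x^5 - (8375/2)x^4 - 7880x^3 - (4179/2)x^2 + (2536/3)x + 305/4

g(x) = -x^7 - (143/3)x^6 - 729x^5 - (8375/2)x^4 - 7880x^3 - (4179/2)x^2 + (2536/3)x + 305/4


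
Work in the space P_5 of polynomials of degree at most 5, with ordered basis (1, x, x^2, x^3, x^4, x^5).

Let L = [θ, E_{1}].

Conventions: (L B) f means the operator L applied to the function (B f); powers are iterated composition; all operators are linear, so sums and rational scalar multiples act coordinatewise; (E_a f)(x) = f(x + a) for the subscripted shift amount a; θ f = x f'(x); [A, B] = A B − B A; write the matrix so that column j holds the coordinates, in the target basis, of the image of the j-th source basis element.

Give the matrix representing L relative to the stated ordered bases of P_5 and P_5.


the matrix is [[0, -1, -2, -3, -4, -5]; [0, 0, -2, -6, -12, -20]; [0, 0, 0, -3, -12, -30]; [0, 0, 0, 0, -4, -20]; [0, 0, 0, 0, 0, -5]; [0, 0, 0, 0, 0, 0]] (rows listed top to bottom)

image of 1: 0
image of x: -1
image of x^2: -2x - 2
image of x^3: -3x^2 - 6x - 3
image of x^4: -4x^3 - 12x^2 - 12x - 4
image of x^5: -5x^4 - 20x^3 - 30x^2 - 20x - 5
each image's coordinates form column j of the matrix


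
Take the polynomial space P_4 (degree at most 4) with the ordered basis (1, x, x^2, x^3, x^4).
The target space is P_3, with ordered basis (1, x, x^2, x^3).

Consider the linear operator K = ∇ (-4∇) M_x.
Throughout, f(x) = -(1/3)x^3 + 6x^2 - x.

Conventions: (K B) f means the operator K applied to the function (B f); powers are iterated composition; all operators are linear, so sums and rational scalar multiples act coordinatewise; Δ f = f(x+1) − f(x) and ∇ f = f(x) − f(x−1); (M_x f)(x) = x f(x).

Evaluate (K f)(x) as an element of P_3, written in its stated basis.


the image equals g(x) = 16x^2 - 176x + 512/3

M_x f = -(1/3)x^4 + 6x^3 - x^2
∇ M_x f = -(4/3)x^3 + 20x^2 - (64/3)x + 22/3
(-4∇) M_x f = (16/3)x^3 - 80x^2 + (256/3)x - 88/3
∇ ((-4∇) M_x) f = 16x^2 - 176x + 512/3


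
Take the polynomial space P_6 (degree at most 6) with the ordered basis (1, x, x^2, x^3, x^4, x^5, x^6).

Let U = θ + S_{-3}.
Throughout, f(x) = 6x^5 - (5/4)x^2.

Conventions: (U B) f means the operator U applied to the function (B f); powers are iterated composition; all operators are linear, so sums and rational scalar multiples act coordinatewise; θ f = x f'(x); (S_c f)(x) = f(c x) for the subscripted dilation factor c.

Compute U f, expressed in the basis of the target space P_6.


θ f = 30x^5 - (5/2)x^2
S_{-3} f = -1458x^5 - (45/4)x^2
(θ + S_{-3}) f = -1428x^5 - (55/4)x^2

the result is g(x) = -1428x^5 - (55/4)x^2


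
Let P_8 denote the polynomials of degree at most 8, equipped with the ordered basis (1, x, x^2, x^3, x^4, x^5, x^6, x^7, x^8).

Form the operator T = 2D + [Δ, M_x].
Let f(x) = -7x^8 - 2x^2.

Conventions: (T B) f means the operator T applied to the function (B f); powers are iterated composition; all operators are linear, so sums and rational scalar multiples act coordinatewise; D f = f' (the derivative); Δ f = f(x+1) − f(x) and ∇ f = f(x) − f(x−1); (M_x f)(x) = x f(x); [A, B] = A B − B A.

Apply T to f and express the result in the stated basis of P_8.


D f = -56x^7 - 4x
(2D) f = -112x^7 - 8x
M_x f = -7x^9 - 2x^3
Δ M_x f = -63x^8 - 252x^7 - 588x^6 - 882x^5 - 882x^4 - 588x^3 - 258x^2 - 69x - 9
Δ f = -56x^7 - 196x^6 - 392x^5 - 490x^4 - 392x^3 - 196x^2 - 60x - 9
M_x Δ f = -56x^8 - 196x^7 - 392x^6 - 490x^5 - 392x^4 - 196x^3 - 60x^2 - 9x
[Δ, M_x] f = -7x^8 - 56x^7 - 196x^6 - 392x^5 - 490x^4 - 392x^3 - 198x^2 - 60x - 9
(2D + [Δ, M_x]) f = -7x^8 - 168x^7 - 196x^6 - 392x^5 - 490x^4 - 392x^3 - 198x^2 - 68x - 9

g(x) = -7x^8 - 168x^7 - 196x^6 - 392x^5 - 490x^4 - 392x^3 - 198x^2 - 68x - 9


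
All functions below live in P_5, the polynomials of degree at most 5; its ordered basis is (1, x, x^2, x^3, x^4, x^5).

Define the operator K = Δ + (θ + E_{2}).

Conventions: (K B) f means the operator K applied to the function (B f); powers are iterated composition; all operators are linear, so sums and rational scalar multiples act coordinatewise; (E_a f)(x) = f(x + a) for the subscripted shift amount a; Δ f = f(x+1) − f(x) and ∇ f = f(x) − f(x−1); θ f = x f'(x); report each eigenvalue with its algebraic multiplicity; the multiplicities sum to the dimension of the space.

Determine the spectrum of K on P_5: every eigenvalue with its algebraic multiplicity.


image of 1: 1
image of x: 2x + 3
image of x^2: 3x^2 + 6x + 5
image of x^3: 4x^3 + 9x^2 + 15x + 9
image of x^4: 5x^4 + 12x^3 + 30x^2 + 36x + 17
image of x^5: 6x^5 + 15x^4 + 50x^3 + 90x^2 + 85x + 33
the matrix is upper triangular; its diagonal is (1, 2, 3, 4, 5, 6)
for a triangular matrix the eigenvalues are the diagonal entries, with algebraic multiplicity their repetition count

λ = 1 (multiplicity 1), λ = 2 (multiplicity 1), λ = 3 (multiplicity 1), λ = 4 (multiplicity 1), λ = 5 (multiplicity 1), λ = 6 (multiplicity 1)


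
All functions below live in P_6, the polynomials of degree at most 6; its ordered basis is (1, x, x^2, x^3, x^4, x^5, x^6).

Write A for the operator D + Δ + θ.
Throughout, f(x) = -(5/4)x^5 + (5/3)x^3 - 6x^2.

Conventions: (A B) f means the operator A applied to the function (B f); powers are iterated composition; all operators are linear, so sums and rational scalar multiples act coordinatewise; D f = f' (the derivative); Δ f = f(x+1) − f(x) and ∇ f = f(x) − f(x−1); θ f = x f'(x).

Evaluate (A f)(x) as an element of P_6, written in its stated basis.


the image equals g(x) = -(25/4)x^5 - (25/2)x^4 - (15/2)x^3 - (29/2)x^2 - (101/4)x - 67/12

D f = -(25/4)x^4 + 5x^2 - 12x
Δ f = -(25/4)x^4 - (25/2)x^3 - (15/2)x^2 - (53/4)x - 67/12
θ f = -(25/4)x^5 + 5x^3 - 12x^2
(D + Δ + θ) f = -(25/4)x^5 - (25/2)x^4 - (15/2)x^3 - (29/2)x^2 - (101/4)x - 67/12


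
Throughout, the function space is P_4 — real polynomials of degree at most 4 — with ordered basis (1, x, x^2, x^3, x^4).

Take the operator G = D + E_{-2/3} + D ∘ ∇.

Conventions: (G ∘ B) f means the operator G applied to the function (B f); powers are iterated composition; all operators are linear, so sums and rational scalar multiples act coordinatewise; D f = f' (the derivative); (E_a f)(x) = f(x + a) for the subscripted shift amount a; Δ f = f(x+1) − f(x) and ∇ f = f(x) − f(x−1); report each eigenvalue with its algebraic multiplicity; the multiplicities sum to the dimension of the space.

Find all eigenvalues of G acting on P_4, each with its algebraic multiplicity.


λ = 1 (multiplicity 5)

image of 1: 1
image of x: x + 1/3
image of x^2: x^2 + (2/3)x + 22/9
image of x^3: x^3 + x^2 + (22/3)x - 89/27
image of x^4: x^4 + (4/3)x^3 + (44/3)x^2 - (356/27)x + 340/81
the matrix is upper triangular; its diagonal is (1, 1, 1, 1, 1)
for a triangular matrix the eigenvalues are the diagonal entries, with algebraic multiplicity their repetition count


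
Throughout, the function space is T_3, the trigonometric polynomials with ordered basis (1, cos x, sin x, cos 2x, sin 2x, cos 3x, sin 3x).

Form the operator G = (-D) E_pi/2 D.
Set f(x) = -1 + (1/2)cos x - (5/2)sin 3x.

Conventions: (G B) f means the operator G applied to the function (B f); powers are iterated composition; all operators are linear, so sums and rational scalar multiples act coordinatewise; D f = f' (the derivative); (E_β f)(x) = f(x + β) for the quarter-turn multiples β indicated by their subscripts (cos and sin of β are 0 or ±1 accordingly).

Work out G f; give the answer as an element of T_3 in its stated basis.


D f = -(1/2)sin x - (15/2)cos 3x
E_pi/2 D f = -(1/2)cos x - (15/2)sin 3x
D E_pi/2 D f = (1/2)sin x - (45/2)cos 3x
(-D) E_pi/2 D f = -(1/2)sin x + (45/2)cos 3x

the image equals g(x) = -(1/2)sin x + (45/2)cos 3x


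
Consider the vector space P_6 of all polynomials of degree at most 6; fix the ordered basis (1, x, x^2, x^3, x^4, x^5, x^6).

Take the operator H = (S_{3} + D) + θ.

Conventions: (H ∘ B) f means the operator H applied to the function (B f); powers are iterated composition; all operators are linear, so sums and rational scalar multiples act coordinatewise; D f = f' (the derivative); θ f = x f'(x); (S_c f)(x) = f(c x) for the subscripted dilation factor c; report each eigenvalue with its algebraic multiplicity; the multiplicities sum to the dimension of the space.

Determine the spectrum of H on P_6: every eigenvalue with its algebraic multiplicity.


image of 1: 1
image of x: 4x + 1
image of x^2: 11x^2 + 2x
image of x^3: 30x^3 + 3x^2
image of x^4: 85x^4 + 4x^3
image of x^5: 248x^5 + 5x^4
image of x^6: 735x^6 + 6x^5
the matrix is upper triangular; its diagonal is (1, 4, 11, 30, 85, 248, 735)
for a triangular matrix the eigenvalues are the diagonal entries, with algebraic multiplicity their repetition count

λ = 1 (multiplicity 1), λ = 4 (multiplicity 1), λ = 11 (multiplicity 1), λ = 30 (multiplicity 1), λ = 85 (multiplicity 1), λ = 248 (multiplicity 1), λ = 735 (multiplicity 1)


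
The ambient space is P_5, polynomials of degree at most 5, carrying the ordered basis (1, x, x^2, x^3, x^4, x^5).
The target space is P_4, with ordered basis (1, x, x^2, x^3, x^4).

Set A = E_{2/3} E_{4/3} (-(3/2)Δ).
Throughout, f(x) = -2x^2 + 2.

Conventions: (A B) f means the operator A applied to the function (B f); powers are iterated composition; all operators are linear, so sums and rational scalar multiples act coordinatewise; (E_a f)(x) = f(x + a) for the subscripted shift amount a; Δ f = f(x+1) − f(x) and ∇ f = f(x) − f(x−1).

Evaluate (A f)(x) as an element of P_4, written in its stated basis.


the result is g(x) = 6x + 15

Δ f = -4x - 2
(-(3/2)Δ) f = 6x + 3
E_{4/3} (-(3/2)Δ) f = 6x + 11
E_{2/3} E_{4/3} (-(3/2)Δ) f = 6x + 15


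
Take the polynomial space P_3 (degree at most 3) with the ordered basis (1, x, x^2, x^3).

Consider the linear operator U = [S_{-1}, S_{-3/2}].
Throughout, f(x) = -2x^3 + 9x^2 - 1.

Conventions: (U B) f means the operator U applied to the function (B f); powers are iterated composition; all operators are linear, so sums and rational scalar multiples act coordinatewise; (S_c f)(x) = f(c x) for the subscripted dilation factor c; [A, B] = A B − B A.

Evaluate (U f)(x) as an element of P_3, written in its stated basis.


S_{-3/2} f = (27/4)x^3 + (81/4)x^2 - 1
S_{-1} S_{-3/2} f = -(27/4)x^3 + (81/4)x^2 - 1
S_{-1} f = 2x^3 + 9x^2 - 1
S_{-3/2} S_{-1} f = -(27/4)x^3 + (81/4)x^2 - 1
[S_{-1}, S_{-3/2}] f = 0

g(x) = 0


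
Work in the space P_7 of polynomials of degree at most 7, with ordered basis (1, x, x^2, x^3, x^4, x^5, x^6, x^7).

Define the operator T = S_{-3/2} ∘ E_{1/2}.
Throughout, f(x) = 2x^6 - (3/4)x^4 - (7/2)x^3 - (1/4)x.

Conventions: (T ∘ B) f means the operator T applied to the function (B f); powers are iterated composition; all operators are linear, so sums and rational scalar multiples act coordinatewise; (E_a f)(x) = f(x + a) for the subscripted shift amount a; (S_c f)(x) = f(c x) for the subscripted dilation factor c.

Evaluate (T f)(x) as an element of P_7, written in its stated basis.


E_{1/2} f = 2x^6 + 6x^5 + (27/4)x^4 - (9/2)x^2 - (23/8)x - 37/64
S_{-3/2} E_{1/2} f = (729/32)x^6 - (729/16)x^5 + (2187/64)x^4 - (81/8)x^2 + (69/16)x - 37/64

g(x) = (729/32)x^6 - (729/16)x^5 + (2187/64)x^4 - (81/8)x^2 + (69/16)x - 37/64


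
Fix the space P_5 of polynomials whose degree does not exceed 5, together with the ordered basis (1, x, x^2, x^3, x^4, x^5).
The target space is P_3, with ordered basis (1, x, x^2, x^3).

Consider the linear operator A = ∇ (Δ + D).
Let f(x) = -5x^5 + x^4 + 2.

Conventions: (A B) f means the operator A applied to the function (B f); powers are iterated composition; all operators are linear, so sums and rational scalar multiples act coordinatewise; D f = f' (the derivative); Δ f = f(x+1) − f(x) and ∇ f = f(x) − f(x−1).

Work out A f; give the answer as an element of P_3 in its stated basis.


g(x) = -200x^3 + 174x^2 - 162x + 31

Δ f = -25x^4 - 46x^3 - 44x^2 - 21x - 4
D f = -25x^4 + 4x^3
(Δ + D) f = -50x^4 - 42x^3 - 44x^2 - 21x - 4
∇ (Δ + D) f = -200x^3 + 174x^2 - 162x + 31


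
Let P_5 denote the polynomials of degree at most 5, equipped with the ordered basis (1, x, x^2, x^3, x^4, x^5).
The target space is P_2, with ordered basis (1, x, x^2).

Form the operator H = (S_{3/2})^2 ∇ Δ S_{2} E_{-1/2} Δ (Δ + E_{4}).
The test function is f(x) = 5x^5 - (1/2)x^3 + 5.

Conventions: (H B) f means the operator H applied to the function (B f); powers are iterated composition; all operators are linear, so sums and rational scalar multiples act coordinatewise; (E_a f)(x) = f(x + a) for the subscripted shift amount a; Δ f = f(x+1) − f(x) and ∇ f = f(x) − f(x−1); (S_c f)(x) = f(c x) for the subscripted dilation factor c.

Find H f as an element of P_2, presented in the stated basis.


the result is g(x) = 24300x^2 + 54000x + 21288

Δ f = 25x^4 + 50x^3 + (97/2)x^2 + (47/2)x + 9/2
E_{4} f = 5x^5 + 100x^4 + (1599/2)x^3 + 3194x^2 + 6376x + 5093
(Δ + E_{4}) f = 5x^5 + 125x^4 + (1699/2)x^3 + (6485/2)x^2 + (12799/2)x + 10195/2
Δ (Δ + E_{4}) f = 25x^4 + 550x^3 + (6697/2)x^2 + (19117/2)x + 21243/2
E_{-1/2} Δ (Δ + E_{4}) f = 25x^4 + 500x^3 + 2561x^2 + 6610x + 105795/16
S_{2} E_{-1/2} Δ (Δ + E_{4}) f = 400x^4 + 4000x^3 + 10244x^2 + 13220x + 105795/16
Δ S_{2} E_{-1/2} Δ (Δ + E_{4}) f = 1600x^3 + 14400x^2 + 34088x + 27864
∇ Δ S_{2} E_{-1/2} Δ (Δ + E_{4}) f = 4800x^2 + 24000x + 21288
S_{3/2} (∇ Δ S_{2}) E_{-1/2} Δ (Δ + E_{4}) f = 10800x^2 + 36000x + 21288
S_{3/2} S_{3/2} (∇ Δ S_{2}) E_{-1/2} Δ (Δ + E_{4}) f = 24300x^2 + 54000x + 21288


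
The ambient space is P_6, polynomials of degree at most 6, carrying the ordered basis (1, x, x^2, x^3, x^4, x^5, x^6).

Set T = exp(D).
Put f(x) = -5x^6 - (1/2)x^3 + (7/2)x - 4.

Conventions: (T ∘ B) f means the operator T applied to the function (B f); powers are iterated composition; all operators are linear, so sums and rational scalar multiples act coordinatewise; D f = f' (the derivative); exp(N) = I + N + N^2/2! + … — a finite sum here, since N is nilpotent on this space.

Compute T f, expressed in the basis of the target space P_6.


g(x) = -5x^6 - 30x^5 - 75x^4 - (201/2)x^3 - (153/2)x^2 - 28x - 6

order-1 term: -30x^5 - (3/2)x^2 + 7/2
order-2 term: -75x^4 - (3/2)x
order-3 term: -100x^3 - 1/2
order-4 term: -75x^2
order-5 term: -30x
order-6 term: -5
the series for exp(D) f terminates at order 6
exp(D) f = -5x^6 - 30x^5 - 75x^4 - (201/2)x^3 - (153/2)x^2 - 28x - 6


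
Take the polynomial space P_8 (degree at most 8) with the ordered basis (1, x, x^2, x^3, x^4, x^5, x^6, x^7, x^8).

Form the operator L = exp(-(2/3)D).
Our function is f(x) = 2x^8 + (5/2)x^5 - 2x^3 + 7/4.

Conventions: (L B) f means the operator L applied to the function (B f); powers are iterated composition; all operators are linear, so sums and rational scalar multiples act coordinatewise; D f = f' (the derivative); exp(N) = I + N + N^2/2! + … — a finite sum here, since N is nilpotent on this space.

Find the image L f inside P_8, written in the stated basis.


order-1 term: -(32/3)x^7 - (25/3)x^4 + 4x^2
order-2 term: (224/9)x^6 + (100/9)x^3 - (8/3)x
order-3 term: -(896/27)x^5 - (200/27)x^2 + 16/27
order-4 term: (2240/81)x^4 + (200/81)x
order-5 term: -(3584/243)x^3 - 80/243
order-6 term: (3584/729)x^2
order-7 term: -(2048/2187)x
order-8 term: 512/6561
the series for exp(-(2/3)D) f terminates at order 8
exp(-(2/3)D) f = 2x^8 - (32/3)x^7 + (224/9)x^6 - (1657/54)x^5 + (1565/81)x^4 - (1370/243)x^3 + (1100/729)x^2 - (2480/2187)x + 54887/26244

the result is g(x) = 2x^8 - (32/3)x^7 + (224/9)x^6 - (1657/54)x^5 + (1565/81)x^4 - (1370/243)x^3 + (1100/729)x^2 - (2480/2187)x + 54887/26244


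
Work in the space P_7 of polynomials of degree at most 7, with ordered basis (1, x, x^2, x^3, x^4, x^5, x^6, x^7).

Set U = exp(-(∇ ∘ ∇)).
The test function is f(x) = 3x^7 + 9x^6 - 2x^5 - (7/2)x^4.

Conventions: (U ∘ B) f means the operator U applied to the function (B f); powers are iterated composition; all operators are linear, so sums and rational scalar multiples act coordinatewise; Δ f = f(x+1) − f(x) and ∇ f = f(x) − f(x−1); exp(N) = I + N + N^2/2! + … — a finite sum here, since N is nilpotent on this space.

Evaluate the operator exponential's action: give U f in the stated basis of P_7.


the result is g(x) = 3x^7 + 9x^6 - 128x^5 + (713/2)x^4 + 910x^3 - 6018x^2 + 7634x + 907

order-1 term: -126x^5 + 360x^4 - 350x^3 - 78x^2 + 374x - 191
order-2 term: 1260x^3 - 5940x^2 + 9780x - 5382
order-3 term: -2520x + 6480
the series for exp(-(∇ ∘ ∇)) f terminates at order 3
exp(-(∇ ∘ ∇)) f = 3x^7 + 9x^6 - 128x^5 + (713/2)x^4 + 910x^3 - 6018x^2 + 7634x + 907


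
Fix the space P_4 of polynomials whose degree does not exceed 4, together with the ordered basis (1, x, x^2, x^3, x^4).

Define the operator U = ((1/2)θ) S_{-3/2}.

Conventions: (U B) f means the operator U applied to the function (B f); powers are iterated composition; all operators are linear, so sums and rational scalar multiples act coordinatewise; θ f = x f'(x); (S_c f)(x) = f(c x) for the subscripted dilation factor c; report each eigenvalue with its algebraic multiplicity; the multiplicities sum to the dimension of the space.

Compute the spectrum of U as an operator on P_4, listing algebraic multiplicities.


image of 1: 0
image of x: -(3/4)x
image of x^2: (9/4)x^2
image of x^3: -(81/16)x^3
image of x^4: (81/8)x^4
the matrix is upper triangular; its diagonal is (0, -3/4, 9/4, -81/16, 81/8)
for a triangular matrix the eigenvalues are the diagonal entries, with algebraic multiplicity their repetition count

λ = -81/16 (multiplicity 1), λ = -3/4 (multiplicity 1), λ = 0 (multiplicity 1), λ = 9/4 (multiplicity 1), λ = 81/8 (multiplicity 1)


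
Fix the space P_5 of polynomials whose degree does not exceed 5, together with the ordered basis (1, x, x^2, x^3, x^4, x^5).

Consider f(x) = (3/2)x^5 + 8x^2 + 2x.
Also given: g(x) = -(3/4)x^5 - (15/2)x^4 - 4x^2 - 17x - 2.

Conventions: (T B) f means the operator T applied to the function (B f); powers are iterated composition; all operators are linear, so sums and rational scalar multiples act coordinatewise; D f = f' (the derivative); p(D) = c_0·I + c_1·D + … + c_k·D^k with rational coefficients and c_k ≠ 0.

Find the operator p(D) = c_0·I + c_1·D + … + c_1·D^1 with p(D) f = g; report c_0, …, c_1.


D^0 f = (3/2)x^5 + 8x^2 + 2x
D^1 f = (15/2)x^4 + 16x + 2
matching coefficients of g against c_0 f + c_1 Df + … from the top degree down determines the c_i
solution: c_0 = -1/2, c_1 = -1

p(D) = -(1/2)·I − D, i.e. c_0 = -1/2, c_1 = -1


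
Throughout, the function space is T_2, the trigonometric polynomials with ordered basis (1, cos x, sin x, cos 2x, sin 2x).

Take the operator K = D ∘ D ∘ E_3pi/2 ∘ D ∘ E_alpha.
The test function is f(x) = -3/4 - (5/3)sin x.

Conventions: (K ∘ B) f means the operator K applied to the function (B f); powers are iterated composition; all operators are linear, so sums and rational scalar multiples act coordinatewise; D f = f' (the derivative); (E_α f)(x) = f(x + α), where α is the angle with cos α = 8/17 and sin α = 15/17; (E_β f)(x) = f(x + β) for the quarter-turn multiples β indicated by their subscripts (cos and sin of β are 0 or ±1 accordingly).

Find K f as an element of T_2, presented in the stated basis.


E_alpha f = -3/4 - (25/17)cos x - (40/51)sin x
D E_alpha f = -(40/51)cos x + (25/17)sin x
E_3pi/2 D E_alpha f = -(25/17)cos x - (40/51)sin x
D (E_3pi/2 ∘ D ∘ E_alpha) f = -(40/51)cos x + (25/17)sin x
D D (E_3pi/2 ∘ D ∘ E_alpha) f = (25/17)cos x + (40/51)sin x

the result is g(x) = (25/17)cos x + (40/51)sin x


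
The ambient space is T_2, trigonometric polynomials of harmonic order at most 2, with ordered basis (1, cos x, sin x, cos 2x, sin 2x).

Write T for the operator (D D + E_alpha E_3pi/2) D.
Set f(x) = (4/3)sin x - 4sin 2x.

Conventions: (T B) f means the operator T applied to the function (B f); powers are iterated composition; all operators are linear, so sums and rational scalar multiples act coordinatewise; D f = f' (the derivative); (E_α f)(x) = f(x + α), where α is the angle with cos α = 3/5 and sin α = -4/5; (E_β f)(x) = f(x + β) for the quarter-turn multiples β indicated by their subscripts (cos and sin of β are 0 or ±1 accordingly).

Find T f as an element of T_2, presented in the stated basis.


D f = (4/3)cos x - 8cos 2x
D D f = -(4/3)sin x + 16sin 2x
D D D f = -(4/3)cos x + 32cos 2x
E_3pi/2 D f = (4/3)sin x + 8cos 2x
E_alpha E_3pi/2 D f = -(16/15)cos x + (4/5)sin x - (56/25)cos 2x + (192/25)sin 2x
(D D + E_alpha E_3pi/2) D f = -(12/5)cos x + (4/5)sin x + (744/25)cos 2x + (192/25)sin 2x

g(x) = -(12/5)cos x + (4/5)sin x + (744/25)cos 2x + (192/25)sin 2x


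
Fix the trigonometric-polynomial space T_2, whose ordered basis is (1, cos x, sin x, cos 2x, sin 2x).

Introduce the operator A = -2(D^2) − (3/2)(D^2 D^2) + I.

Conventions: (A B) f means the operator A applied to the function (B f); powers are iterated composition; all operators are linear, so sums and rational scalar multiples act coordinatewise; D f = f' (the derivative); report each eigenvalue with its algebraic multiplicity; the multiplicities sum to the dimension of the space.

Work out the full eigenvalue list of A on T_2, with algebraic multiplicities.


λ = -15 (multiplicity 2), λ = 1 (multiplicity 1), λ = 3/2 (multiplicity 2)

image of 1: 1
image of cos x: (3/2)cos x
image of sin x: (3/2)sin x
image of cos 2x: -15cos 2x
image of sin 2x: -15sin 2x
the matrix is diagonal; its diagonal is (1, 3/2, 3/2, -15, -15)
for a triangular matrix the eigenvalues are the diagonal entries, with algebraic multiplicity their repetition count


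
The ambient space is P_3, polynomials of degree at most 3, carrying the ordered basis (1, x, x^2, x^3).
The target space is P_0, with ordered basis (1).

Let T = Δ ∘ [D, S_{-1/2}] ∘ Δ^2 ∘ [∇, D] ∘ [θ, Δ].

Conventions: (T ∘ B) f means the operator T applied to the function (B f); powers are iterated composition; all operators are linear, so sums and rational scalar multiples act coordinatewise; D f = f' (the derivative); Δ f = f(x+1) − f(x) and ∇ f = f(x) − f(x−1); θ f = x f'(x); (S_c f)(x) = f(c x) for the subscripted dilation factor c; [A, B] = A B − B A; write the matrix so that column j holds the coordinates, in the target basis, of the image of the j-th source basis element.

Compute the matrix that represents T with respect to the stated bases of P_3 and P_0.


the matrix is [[0, 0, 0, 0]] (rows listed top to bottom)

image of 1: 0
image of x: 0
image of x^2: 0
image of x^3: 0
each image's coordinates form column j of the matrix


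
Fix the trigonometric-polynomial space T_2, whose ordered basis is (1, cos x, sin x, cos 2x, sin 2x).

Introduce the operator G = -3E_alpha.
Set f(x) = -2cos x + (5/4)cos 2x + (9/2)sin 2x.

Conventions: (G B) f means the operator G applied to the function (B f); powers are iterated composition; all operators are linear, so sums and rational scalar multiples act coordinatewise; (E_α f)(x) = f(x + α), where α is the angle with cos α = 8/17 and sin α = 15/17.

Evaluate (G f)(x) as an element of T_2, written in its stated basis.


the result is g(x) = (48/17)cos x - (90/17)sin x - (10545/1156)cos 2x + (6147/578)sin 2x

E_alpha f = -(16/17)cos x + (30/17)sin x + (3515/1156)cos 2x - (2049/578)sin 2x
(-3E_alpha) f = (48/17)cos x - (90/17)sin x - (10545/1156)cos 2x + (6147/578)sin 2x


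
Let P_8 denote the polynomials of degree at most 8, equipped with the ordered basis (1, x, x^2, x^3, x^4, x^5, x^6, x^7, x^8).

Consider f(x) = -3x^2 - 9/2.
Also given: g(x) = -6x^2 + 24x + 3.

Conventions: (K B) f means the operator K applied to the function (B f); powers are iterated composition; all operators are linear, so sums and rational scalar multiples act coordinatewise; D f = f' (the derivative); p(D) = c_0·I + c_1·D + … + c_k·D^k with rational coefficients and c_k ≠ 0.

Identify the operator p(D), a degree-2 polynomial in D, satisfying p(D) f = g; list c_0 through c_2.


p(D) = 2·I − 4·D − 2·D^2, i.e. c_0 = 2, c_1 = -4, c_2 = -2

D^0 f = -3x^2 - 9/2
D^1 f = -6x
D^2 f = -6
matching coefficients of g against c_0 f + c_1 Df + … from the top degree down determines the c_i
solution: c_0 = 2, c_1 = -4, c_2 = -2


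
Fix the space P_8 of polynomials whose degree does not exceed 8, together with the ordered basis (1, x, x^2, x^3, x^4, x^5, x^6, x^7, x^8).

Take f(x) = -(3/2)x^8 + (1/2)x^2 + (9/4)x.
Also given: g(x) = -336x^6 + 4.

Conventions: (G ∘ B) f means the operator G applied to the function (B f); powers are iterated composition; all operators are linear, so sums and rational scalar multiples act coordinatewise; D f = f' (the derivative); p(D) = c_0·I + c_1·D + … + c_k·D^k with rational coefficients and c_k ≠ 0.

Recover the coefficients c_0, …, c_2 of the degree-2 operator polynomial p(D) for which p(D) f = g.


c_0 = 0, c_1 = 0, c_2 = 4

D^0 f = -(3/2)x^8 + (1/2)x^2 + (9/4)x
D^1 f = -12x^7 + x + 9/4
D^2 f = -84x^6 + 1
matching coefficients of g against c_0 f + c_1 Df + … from the top degree down determines the c_i
solution: c_0 = 0, c_1 = 0, c_2 = 4


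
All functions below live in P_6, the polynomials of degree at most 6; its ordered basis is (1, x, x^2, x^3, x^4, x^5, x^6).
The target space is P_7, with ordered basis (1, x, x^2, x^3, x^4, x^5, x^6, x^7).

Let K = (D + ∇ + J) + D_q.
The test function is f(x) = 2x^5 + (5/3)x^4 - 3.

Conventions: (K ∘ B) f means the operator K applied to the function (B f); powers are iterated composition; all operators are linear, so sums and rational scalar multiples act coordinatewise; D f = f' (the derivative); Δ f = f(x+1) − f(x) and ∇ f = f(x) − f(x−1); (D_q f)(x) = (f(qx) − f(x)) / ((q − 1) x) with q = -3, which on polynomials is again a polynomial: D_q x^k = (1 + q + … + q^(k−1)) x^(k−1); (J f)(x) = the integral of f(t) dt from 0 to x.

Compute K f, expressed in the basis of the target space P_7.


the result is g(x) = (1/3)x^6 + (1/3)x^5 + 142x^4 - 40x^3 + 10x^2 - (19/3)x + 1/3

D f = 10x^4 + (20/3)x^3
∇ f = 10x^4 - (40/3)x^3 + 10x^2 - (10/3)x + 1/3
J f = (1/3)x^6 + (1/3)x^5 - 3x
(D + ∇ + J) f = (1/3)x^6 + (1/3)x^5 + 20x^4 - (20/3)x^3 + 10x^2 - (19/3)x + 1/3
D_q f = 122x^4 - (100/3)x^3
((D + ∇ + J) + D_q) f = (1/3)x^6 + (1/3)x^5 + 142x^4 - 40x^3 + 10x^2 - (19/3)x + 1/3


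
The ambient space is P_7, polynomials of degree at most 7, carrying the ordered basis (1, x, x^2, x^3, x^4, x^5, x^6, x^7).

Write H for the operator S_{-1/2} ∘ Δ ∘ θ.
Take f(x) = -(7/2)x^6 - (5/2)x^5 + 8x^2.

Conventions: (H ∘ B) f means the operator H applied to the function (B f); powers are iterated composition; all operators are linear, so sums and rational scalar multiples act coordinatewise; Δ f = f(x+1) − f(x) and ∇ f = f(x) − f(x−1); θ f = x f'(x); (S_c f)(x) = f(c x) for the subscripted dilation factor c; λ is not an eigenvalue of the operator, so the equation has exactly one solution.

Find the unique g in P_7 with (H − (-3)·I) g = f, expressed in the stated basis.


write g with unknown coordinates in the stated basis and equate coefficients in (H − (-3)·I) g = f
solving from the highest basis element down gives g = -(7/6)x^6 - (61/48)x^5 + (6565/2304)x^4 - (22745/3456)x^3 + (73493/4608)x^2 - (13603/3456)x - 43279/20736
check: H g = (21/16)x^5 - (6565/768)x^4 + (22745/1152)x^3 - (61205/1536)x^2 + (13603/1152)x + 43279/6912
so H g − (-3)·g = -(7/2)x^6 - (5/2)x^5 + 8x^2 = f ✓

the result is g(x) = -(7/6)x^6 - (61/48)x^5 + (6565/2304)x^4 - (22745/3456)x^3 + (73493/4608)x^2 - (13603/3456)x - 43279/20736


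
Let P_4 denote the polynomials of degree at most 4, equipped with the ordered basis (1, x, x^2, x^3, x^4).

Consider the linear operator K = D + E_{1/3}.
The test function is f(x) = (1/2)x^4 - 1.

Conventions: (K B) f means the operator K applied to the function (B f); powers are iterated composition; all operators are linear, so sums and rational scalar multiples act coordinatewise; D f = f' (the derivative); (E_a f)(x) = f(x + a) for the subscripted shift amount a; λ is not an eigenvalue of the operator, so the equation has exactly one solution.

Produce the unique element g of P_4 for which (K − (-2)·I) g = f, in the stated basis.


g(x) = (1/6)x^4 - (8/27)x^3 + (29/81)x^2 - (214/729)x - 2797/13122

write g with unknown coordinates in the stated basis and equate coefficients in (K − (-2)·I) g = f
solving from the highest basis element down gives g = (1/6)x^4 - (8/27)x^3 + (29/81)x^2 - (214/729)x - 2797/13122
check: K g = (1/6)x^4 + (16/27)x^3 - (58/81)x^2 + (428/729)x - 3764/6561
so K g − (-2)·g = (1/2)x^4 - 1 = f ✓


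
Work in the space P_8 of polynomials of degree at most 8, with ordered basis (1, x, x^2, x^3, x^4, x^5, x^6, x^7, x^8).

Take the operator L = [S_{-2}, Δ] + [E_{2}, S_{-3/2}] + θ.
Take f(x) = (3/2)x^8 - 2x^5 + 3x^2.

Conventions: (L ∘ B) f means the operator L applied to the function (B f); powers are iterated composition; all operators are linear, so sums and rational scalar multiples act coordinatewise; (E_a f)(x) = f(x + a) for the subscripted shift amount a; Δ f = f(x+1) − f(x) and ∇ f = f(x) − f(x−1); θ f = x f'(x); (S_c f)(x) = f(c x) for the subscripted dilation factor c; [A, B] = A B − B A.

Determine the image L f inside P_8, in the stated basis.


Δ f = 12x^7 + 42x^6 + 84x^5 + 95x^4 + 64x^3 + 22x^2 + 8x + 5/2
S_{-2} Δ f = -1536x^7 + 2688x^6 - 2688x^5 + 1520x^4 - 512x^3 + 88x^2 - 16x + 5/2
S_{-2} f = 384x^8 + 64x^5 + 12x^2
Δ S_{-2} f = 3072x^7 + 10752x^6 + 21504x^5 + 27200x^4 + 22144x^3 + 11392x^2 + 3416x + 460
[S_{-2}, Δ] f = -4608x^7 - 8064x^6 - 24192x^5 - 25680x^4 - 22656x^3 - 11304x^2 - 3432x - 915/2
S_{-3/2} f = (19683/512)x^8 + (243/16)x^5 + (27/4)x^2
E_{2} S_{-3/2} f = (19683/512)x^8 + (19683/32)x^7 + (137781/32)x^6 + (275805/16)x^5 + (691335/16)x^4 + 69498x^3 + (280449/4)x^2 + 40608x + 20709/2
E_{2} f = (3/2)x^8 + 24x^7 + 168x^6 + 670x^5 + 1660x^4 + 2608x^3 + 2531x^2 + 1388x + 332
S_{-3/2} E_{2} f = (19683/512)x^8 - (6561/16)x^7 + (15309/8)x^6 - (81405/16)x^5 + (33615/4)x^4 - 8802x^3 + (22779/4)x^2 - 2082x + 332
[E_{2}, S_{-3/2}] f = (32805/32)x^7 + (76545/32)x^6 + (178605/8)x^5 + (556875/16)x^4 + 78300x^3 + (128835/2)x^2 + 42690x + 20045/2
θ f = 12x^8 - 10x^5 + 6x^2
([S_{-2}, Δ] + [E_{2}, S_{-3/2}] + θ) f = 12x^8 - (114651/32)x^7 - (181503/32)x^6 - (15011/8)x^5 + (145995/16)x^4 + 55644x^3 + (106239/2)x^2 + 39258x + 9565

the image equals g(x) = 12x^8 - (114651/32)x^7 - (181503/32)x^6 - (15011/8)x^5 + (145995/16)x^4 + 55644x^3 + (106239/2)x^2 + 39258x + 9565
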